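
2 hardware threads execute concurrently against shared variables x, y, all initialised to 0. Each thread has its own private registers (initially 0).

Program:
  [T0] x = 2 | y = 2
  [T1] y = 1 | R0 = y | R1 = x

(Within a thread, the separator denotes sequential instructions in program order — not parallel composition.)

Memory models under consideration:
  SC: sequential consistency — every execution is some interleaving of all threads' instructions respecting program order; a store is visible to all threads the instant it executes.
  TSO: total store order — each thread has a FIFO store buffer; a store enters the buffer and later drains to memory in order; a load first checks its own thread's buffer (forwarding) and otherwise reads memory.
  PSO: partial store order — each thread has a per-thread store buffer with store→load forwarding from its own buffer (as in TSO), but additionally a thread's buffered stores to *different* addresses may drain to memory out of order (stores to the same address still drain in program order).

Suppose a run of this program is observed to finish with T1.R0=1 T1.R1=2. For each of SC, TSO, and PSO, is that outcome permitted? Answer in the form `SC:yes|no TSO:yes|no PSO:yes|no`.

outcome vector order: (T1.R0,T1.R1)
SC: 3 outcomes — {(1,0); (1,2); (2,2)}
TSO: 3 outcomes — {(1,0); (1,2); (2,2)}
PSO: 4 outcomes — {(1,0); (1,2); (2,0); (2,2)}
target (1,2) ∈ {SC,TSO,PSO}

SC:yes TSO:yes PSO:yes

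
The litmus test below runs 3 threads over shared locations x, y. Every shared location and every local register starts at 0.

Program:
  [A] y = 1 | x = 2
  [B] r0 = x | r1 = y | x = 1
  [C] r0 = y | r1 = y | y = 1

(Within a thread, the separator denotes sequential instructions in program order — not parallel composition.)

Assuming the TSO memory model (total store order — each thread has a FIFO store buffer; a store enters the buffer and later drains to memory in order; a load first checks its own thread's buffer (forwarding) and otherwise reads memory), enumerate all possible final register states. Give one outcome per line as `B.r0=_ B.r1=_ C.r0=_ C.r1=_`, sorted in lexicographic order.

outcome vector order: (B.r0,B.r1,C.r0,C.r1)
|TSO outcomes| = 9

B.r0=0 B.r1=0 C.r0=0 C.r1=0
B.r0=0 B.r1=0 C.r0=0 C.r1=1
B.r0=0 B.r1=0 C.r0=1 C.r1=1
B.r0=0 B.r1=1 C.r0=0 C.r1=0
B.r0=0 B.r1=1 C.r0=0 C.r1=1
B.r0=0 B.r1=1 C.r0=1 C.r1=1
B.r0=2 B.r1=1 C.r0=0 C.r1=0
B.r0=2 B.r1=1 C.r0=0 C.r1=1
B.r0=2 B.r1=1 C.r0=1 C.r1=1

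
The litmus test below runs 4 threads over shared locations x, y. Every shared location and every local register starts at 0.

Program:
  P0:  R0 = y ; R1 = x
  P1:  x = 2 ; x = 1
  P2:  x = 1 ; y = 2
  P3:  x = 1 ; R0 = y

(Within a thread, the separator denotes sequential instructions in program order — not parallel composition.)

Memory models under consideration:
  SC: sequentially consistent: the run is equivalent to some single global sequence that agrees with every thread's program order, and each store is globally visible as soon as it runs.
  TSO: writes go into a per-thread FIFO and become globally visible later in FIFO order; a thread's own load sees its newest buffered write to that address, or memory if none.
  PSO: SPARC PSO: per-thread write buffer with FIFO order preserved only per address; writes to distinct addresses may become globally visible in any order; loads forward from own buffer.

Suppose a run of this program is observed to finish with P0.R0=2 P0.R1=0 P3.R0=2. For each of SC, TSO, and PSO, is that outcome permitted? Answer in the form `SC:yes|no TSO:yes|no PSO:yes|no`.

SC:no TSO:no PSO:yes

outcome vector order: (P0.R0,P0.R1,P3.R0)
SC: 10 outcomes — {0/0/0 0/0/2 0/1/0 0/1/2 0/2/0 0/2/2 2/1/0 2/1/2 2/2/0 2/2/2}
TSO: 10 outcomes — {0/0/0 0/0/2 0/1/0 0/1/2 0/2/0 0/2/2 2/1/0 2/1/2 2/2/0 2/2/2}
PSO: 12 outcomes — {0/0/0 0/0/2 0/1/0 0/1/2 0/2/0 0/2/2 2/0/0 2/0/2 2/1/0 2/1/2 2/2/0 2/2/2}
target 2/0/2 ∈ {PSO}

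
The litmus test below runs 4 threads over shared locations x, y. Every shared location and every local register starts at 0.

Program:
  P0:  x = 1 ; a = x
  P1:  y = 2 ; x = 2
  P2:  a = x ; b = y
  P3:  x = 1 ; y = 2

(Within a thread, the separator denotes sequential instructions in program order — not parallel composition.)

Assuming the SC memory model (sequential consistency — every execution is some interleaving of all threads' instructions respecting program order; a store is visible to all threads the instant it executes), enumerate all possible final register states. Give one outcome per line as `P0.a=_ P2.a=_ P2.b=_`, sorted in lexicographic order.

outcome vector order: (P0.a,P2.a,P2.b)
|SC outcomes| = 10

P0.a=1 P2.a=0 P2.b=0
P0.a=1 P2.a=0 P2.b=2
P0.a=1 P2.a=1 P2.b=0
P0.a=1 P2.a=1 P2.b=2
P0.a=1 P2.a=2 P2.b=2
P0.a=2 P2.a=0 P2.b=0
P0.a=2 P2.a=0 P2.b=2
P0.a=2 P2.a=1 P2.b=0
P0.a=2 P2.a=1 P2.b=2
P0.a=2 P2.a=2 P2.b=2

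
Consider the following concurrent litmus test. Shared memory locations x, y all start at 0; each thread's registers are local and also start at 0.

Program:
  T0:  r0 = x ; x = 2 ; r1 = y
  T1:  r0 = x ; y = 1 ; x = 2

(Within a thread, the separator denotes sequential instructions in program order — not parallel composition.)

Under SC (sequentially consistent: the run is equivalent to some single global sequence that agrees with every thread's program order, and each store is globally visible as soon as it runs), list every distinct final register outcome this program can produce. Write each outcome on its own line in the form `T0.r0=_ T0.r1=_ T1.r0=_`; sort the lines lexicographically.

T0.r0=0 T0.r1=0 T1.r0=0
T0.r0=0 T0.r1=0 T1.r0=2
T0.r0=0 T0.r1=1 T1.r0=0
T0.r0=0 T0.r1=1 T1.r0=2
T0.r0=2 T0.r1=1 T1.r0=0

outcome vector order: (T0.r0,T0.r1,T1.r0)
|SC outcomes| = 5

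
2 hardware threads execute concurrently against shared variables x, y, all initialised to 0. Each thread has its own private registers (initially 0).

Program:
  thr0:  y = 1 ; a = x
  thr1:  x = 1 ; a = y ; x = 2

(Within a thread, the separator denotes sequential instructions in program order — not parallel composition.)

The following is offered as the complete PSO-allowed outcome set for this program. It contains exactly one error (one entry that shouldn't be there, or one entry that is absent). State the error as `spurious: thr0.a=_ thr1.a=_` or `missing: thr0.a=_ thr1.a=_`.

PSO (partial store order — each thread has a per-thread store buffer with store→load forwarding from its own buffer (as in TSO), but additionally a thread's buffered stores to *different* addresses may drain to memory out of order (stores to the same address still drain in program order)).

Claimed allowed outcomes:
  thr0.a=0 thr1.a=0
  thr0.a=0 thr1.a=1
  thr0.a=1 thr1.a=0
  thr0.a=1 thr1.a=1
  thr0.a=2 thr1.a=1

outcome vector order: (thr0.a,thr1.a)
PSO (6): <0 0>, <0 1>, <1 0>, <1 1>, <2 0>, <2 1>
PSO∖claimed = {<2 0>}

missing: thr0.a=2 thr1.a=0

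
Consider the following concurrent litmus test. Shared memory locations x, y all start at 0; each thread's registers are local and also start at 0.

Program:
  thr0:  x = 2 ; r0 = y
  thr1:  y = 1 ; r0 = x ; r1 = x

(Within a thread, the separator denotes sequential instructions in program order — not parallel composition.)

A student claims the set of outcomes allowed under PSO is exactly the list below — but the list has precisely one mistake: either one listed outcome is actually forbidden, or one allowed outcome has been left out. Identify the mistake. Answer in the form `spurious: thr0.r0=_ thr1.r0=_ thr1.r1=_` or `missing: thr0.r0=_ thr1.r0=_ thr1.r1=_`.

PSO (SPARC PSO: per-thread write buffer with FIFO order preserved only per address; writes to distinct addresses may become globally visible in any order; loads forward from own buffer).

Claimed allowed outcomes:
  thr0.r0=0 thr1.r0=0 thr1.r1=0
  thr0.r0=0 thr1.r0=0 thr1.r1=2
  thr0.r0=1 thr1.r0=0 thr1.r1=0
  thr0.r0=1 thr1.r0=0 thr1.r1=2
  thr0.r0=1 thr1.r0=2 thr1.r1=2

missing: thr0.r0=0 thr1.r0=2 thr1.r1=2

outcome vector order: (thr0.r0,thr1.r0,thr1.r1)
[PSO] allowed = {000; 002; 022; 100; 102; 122}
PSO∖claimed = {022}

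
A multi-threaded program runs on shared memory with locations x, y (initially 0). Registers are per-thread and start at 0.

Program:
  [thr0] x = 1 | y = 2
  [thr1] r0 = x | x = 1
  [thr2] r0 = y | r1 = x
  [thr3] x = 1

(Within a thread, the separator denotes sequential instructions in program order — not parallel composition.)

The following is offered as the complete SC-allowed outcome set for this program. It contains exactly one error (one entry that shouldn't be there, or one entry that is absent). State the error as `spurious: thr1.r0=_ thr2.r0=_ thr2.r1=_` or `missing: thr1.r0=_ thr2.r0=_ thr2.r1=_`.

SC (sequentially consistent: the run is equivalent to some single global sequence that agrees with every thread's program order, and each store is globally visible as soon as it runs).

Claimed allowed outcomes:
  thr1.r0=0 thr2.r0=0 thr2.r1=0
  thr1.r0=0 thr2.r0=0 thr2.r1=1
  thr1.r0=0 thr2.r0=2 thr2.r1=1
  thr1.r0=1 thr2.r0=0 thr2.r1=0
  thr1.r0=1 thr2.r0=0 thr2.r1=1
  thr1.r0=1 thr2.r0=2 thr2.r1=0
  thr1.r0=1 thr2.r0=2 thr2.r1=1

spurious: thr1.r0=1 thr2.r0=2 thr2.r1=0

outcome vector order: (thr1.r0,thr2.r0,thr2.r1)
SC (6): 0/0/0 0/0/1 0/2/1 1/0/0 1/0/1 1/2/1
claimed∖SC = {1/2/0}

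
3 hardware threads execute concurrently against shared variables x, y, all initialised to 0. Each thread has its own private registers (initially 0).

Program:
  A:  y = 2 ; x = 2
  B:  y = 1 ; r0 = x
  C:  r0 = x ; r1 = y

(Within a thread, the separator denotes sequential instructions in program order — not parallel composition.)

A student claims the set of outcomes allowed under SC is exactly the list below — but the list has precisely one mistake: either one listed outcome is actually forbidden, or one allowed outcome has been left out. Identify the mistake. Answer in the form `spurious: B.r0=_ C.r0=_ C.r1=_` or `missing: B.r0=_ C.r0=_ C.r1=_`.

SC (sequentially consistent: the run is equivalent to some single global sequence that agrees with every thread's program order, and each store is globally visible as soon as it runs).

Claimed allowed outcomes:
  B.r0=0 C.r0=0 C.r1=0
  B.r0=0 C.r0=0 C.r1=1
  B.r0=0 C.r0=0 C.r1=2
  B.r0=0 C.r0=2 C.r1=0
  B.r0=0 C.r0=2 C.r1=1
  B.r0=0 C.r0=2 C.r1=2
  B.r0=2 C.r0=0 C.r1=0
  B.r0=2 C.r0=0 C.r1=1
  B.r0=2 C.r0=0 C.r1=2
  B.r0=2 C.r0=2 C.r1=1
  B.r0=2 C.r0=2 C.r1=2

outcome vector order: (B.r0,C.r0,C.r1)
under SC → 000 001 002 021 022 200 201 202 221 222
claimed∖SC = {020}

spurious: B.r0=0 C.r0=2 C.r1=0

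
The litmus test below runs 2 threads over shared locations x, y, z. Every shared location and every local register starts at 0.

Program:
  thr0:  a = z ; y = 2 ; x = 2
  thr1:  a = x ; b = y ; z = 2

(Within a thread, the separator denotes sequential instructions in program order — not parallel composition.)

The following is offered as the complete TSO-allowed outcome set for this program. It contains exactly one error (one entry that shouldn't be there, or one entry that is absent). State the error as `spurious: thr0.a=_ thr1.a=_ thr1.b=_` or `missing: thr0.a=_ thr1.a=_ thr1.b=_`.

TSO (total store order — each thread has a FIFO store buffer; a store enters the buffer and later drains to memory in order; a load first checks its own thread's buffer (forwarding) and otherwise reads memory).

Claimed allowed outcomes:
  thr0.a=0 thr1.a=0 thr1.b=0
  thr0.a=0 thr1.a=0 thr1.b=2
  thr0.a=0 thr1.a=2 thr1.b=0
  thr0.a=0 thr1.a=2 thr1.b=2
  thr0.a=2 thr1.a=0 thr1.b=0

spurious: thr0.a=0 thr1.a=2 thr1.b=0

outcome vector order: (thr0.a,thr1.a,thr1.b)
[TSO] allowed = {(0,0,0); (0,0,2); (0,2,2); (2,0,0)}
claimed∖TSO = {(0,2,0)}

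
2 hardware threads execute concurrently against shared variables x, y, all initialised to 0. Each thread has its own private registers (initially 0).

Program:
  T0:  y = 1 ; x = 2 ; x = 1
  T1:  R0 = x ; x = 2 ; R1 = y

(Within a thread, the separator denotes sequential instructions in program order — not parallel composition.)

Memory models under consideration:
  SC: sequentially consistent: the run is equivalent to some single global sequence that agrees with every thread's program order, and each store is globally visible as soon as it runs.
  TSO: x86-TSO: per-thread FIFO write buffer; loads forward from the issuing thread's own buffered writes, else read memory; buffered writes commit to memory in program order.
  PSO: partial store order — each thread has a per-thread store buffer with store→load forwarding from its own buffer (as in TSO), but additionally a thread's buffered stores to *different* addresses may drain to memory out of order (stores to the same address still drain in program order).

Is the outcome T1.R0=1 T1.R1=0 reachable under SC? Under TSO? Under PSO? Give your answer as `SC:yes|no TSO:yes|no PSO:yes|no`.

SC:no TSO:no PSO:yes

outcome vector order: (T1.R0,T1.R1)
under SC → 0/0, 0/1, 1/1, 2/1
under TSO → 0/0, 0/1, 1/1, 2/1
under PSO → 0/0, 0/1, 1/0, 1/1, 2/0, 2/1
target 1/0 ∈ {PSO}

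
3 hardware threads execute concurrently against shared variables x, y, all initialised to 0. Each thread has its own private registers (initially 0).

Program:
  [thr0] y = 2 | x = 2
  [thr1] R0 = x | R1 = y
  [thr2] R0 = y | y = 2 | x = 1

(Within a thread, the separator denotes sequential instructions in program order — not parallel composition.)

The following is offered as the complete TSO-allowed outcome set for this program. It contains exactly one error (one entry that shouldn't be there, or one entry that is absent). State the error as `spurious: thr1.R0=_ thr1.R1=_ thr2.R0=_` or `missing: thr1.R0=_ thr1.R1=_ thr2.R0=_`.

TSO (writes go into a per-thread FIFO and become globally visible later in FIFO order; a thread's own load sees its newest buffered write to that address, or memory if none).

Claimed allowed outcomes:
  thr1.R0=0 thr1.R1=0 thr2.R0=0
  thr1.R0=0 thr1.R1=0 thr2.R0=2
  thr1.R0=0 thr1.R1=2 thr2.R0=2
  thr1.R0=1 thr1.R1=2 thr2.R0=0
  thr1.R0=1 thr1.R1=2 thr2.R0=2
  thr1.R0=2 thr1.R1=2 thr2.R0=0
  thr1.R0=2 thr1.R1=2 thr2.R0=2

missing: thr1.R0=0 thr1.R1=2 thr2.R0=0

outcome vector order: (thr1.R0,thr1.R1,thr2.R0)
[TSO] allowed = {(0,0,0), (0,0,2), (0,2,0), (0,2,2), (1,2,0), (1,2,2), (2,2,0), (2,2,2)}
TSO∖claimed = {(0,2,0)}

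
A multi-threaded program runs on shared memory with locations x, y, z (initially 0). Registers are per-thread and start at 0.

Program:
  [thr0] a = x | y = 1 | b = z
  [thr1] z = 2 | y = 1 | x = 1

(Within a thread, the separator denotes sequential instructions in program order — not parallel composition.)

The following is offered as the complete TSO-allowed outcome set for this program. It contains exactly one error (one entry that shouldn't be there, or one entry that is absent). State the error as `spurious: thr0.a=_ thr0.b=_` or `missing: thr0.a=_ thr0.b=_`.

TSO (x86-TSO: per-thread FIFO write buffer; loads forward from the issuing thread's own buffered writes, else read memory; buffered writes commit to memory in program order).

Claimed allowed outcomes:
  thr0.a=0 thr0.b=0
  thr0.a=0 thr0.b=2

missing: thr0.a=1 thr0.b=2

outcome vector order: (thr0.a,thr0.b)
TSO (3): 00 02 12
TSO∖claimed = {12}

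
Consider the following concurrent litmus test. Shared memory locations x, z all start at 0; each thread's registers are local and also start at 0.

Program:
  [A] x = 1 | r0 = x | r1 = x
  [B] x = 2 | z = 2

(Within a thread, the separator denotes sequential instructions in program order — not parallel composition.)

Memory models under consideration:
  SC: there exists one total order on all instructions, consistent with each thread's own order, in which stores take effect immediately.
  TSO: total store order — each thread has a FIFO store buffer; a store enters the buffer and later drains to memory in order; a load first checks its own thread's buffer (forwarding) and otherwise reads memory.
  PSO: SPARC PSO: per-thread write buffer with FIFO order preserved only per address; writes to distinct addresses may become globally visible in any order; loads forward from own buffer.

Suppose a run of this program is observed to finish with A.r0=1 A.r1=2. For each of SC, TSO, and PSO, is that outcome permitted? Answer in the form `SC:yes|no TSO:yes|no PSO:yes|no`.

outcome vector order: (A.r0,A.r1)
SC: 3 outcomes — {(1,1); (1,2); (2,2)}
TSO: 3 outcomes — {(1,1); (1,2); (2,2)}
PSO: 3 outcomes — {(1,1); (1,2); (2,2)}
target (1,2) ∈ {SC,TSO,PSO}

SC:yes TSO:yes PSO:yes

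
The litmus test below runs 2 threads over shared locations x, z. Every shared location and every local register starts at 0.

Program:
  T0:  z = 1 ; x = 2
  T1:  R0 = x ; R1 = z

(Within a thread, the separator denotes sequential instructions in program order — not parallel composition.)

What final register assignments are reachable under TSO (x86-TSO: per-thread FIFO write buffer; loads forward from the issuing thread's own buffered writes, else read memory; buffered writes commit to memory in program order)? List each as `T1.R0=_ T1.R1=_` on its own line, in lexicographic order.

outcome vector order: (T1.R0,T1.R1)
|TSO outcomes| = 3

T1.R0=0 T1.R1=0
T1.R0=0 T1.R1=1
T1.R0=2 T1.R1=1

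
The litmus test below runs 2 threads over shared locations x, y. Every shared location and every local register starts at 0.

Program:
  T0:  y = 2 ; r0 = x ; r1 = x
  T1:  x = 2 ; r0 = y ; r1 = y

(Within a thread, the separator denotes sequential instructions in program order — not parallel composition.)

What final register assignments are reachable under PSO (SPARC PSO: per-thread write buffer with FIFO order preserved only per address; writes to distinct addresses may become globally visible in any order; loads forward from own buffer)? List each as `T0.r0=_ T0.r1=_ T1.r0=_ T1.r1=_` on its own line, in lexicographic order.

T0.r0=0 T0.r1=0 T1.r0=0 T1.r1=0
T0.r0=0 T0.r1=0 T1.r0=0 T1.r1=2
T0.r0=0 T0.r1=0 T1.r0=2 T1.r1=2
T0.r0=0 T0.r1=2 T1.r0=0 T1.r1=0
T0.r0=0 T0.r1=2 T1.r0=0 T1.r1=2
T0.r0=0 T0.r1=2 T1.r0=2 T1.r1=2
T0.r0=2 T0.r1=2 T1.r0=0 T1.r1=0
T0.r0=2 T0.r1=2 T1.r0=0 T1.r1=2
T0.r0=2 T0.r1=2 T1.r0=2 T1.r1=2

outcome vector order: (T0.r0,T0.r1,T1.r0,T1.r1)
|PSO outcomes| = 9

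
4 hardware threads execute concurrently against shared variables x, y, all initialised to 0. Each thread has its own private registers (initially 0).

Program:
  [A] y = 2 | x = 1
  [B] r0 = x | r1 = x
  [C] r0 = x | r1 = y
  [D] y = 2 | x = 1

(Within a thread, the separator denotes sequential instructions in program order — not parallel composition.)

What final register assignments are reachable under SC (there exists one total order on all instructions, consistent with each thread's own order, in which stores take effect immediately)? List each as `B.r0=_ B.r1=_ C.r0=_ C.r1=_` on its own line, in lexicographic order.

B.r0=0 B.r1=0 C.r0=0 C.r1=0
B.r0=0 B.r1=0 C.r0=0 C.r1=2
B.r0=0 B.r1=0 C.r0=1 C.r1=2
B.r0=0 B.r1=1 C.r0=0 C.r1=0
B.r0=0 B.r1=1 C.r0=0 C.r1=2
B.r0=0 B.r1=1 C.r0=1 C.r1=2
B.r0=1 B.r1=1 C.r0=0 C.r1=0
B.r0=1 B.r1=1 C.r0=0 C.r1=2
B.r0=1 B.r1=1 C.r0=1 C.r1=2

outcome vector order: (B.r0,B.r1,C.r0,C.r1)
|SC outcomes| = 9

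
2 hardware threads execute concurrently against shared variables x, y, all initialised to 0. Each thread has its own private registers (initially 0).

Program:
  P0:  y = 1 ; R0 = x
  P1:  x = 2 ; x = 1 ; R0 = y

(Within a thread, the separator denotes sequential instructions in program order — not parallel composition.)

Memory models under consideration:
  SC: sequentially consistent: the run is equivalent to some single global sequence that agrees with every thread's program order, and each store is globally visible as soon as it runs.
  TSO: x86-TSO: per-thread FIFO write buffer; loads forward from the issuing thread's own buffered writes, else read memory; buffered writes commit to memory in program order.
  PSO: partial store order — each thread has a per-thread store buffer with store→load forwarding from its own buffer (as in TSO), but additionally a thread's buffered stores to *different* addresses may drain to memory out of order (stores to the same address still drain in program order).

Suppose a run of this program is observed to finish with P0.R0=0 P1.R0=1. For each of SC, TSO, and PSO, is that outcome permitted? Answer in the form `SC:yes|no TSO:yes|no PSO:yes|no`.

SC:yes TSO:yes PSO:yes

outcome vector order: (P0.R0,P1.R0)
under SC → (0,1) (1,0) (1,1) (2,1)
under TSO → (0,0) (0,1) (1,0) (1,1) (2,0) (2,1)
under PSO → (0,0) (0,1) (1,0) (1,1) (2,0) (2,1)
target (0,1) ∈ {SC,TSO,PSO}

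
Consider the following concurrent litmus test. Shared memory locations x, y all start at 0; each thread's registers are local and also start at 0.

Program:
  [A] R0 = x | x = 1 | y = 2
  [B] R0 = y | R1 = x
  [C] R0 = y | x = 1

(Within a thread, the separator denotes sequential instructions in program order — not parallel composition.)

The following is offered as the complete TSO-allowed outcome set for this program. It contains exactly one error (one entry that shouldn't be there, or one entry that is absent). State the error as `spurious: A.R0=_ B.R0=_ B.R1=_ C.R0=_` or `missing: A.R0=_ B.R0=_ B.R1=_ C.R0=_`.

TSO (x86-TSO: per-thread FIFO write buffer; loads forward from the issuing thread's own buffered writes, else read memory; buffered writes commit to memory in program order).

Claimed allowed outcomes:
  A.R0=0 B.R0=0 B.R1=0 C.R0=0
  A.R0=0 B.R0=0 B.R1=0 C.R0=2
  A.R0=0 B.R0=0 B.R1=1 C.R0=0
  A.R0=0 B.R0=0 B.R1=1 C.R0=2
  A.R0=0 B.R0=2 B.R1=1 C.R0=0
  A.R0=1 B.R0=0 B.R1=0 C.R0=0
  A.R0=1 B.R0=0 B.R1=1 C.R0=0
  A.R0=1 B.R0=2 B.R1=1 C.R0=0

missing: A.R0=0 B.R0=2 B.R1=1 C.R0=2

outcome vector order: (A.R0,B.R0,B.R1,C.R0)
TSO (9): 0/0/0/0 0/0/0/2 0/0/1/0 0/0/1/2 0/2/1/0 0/2/1/2 1/0/0/0 1/0/1/0 1/2/1/0
TSO∖claimed = {0/2/1/2}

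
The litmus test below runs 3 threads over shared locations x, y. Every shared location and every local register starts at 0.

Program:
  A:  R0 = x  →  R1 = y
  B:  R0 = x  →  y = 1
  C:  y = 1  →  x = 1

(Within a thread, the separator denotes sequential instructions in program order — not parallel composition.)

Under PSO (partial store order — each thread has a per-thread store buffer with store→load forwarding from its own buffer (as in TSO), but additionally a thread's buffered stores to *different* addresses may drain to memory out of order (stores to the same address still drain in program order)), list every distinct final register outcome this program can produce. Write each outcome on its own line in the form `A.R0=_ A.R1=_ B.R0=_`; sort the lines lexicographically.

A.R0=0 A.R1=0 B.R0=0
A.R0=0 A.R1=0 B.R0=1
A.R0=0 A.R1=1 B.R0=0
A.R0=0 A.R1=1 B.R0=1
A.R0=1 A.R1=0 B.R0=0
A.R0=1 A.R1=0 B.R0=1
A.R0=1 A.R1=1 B.R0=0
A.R0=1 A.R1=1 B.R0=1

outcome vector order: (A.R0,A.R1,B.R0)
|PSO outcomes| = 8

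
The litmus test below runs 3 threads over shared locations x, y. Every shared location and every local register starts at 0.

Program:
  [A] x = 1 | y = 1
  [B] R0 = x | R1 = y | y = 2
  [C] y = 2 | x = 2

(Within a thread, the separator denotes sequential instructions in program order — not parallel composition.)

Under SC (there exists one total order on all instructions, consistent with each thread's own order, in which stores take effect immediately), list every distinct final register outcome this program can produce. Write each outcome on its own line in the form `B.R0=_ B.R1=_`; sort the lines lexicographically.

B.R0=0 B.R1=0
B.R0=0 B.R1=1
B.R0=0 B.R1=2
B.R0=1 B.R1=0
B.R0=1 B.R1=1
B.R0=1 B.R1=2
B.R0=2 B.R1=1
B.R0=2 B.R1=2

outcome vector order: (B.R0,B.R1)
|SC outcomes| = 8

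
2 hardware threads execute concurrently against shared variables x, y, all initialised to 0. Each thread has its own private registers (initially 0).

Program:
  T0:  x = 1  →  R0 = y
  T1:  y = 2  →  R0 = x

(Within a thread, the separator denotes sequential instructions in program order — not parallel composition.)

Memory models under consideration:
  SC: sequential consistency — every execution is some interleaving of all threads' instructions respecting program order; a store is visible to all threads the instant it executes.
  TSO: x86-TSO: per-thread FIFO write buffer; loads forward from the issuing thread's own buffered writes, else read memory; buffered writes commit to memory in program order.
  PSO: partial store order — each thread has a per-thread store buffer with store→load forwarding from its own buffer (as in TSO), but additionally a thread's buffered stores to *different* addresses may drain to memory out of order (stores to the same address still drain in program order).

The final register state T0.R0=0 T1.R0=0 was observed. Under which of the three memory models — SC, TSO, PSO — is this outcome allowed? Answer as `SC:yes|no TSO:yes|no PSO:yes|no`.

SC:no TSO:yes PSO:yes

outcome vector order: (T0.R0,T1.R0)
SC: 3 outcomes — {01; 20; 21}
TSO: 4 outcomes — {00; 01; 20; 21}
PSO: 4 outcomes — {00; 01; 20; 21}
target 00 ∈ {TSO,PSO}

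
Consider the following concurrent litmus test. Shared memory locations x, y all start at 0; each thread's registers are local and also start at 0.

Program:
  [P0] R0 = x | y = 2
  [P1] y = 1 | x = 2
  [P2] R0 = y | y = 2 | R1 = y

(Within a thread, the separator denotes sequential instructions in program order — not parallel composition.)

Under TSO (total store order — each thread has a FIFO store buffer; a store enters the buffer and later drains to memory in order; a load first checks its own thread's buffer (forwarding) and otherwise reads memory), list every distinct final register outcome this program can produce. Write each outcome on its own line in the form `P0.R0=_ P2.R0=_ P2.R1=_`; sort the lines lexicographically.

P0.R0=0 P2.R0=0 P2.R1=1
P0.R0=0 P2.R0=0 P2.R1=2
P0.R0=0 P2.R0=1 P2.R1=2
P0.R0=0 P2.R0=2 P2.R1=1
P0.R0=0 P2.R0=2 P2.R1=2
P0.R0=2 P2.R0=0 P2.R1=1
P0.R0=2 P2.R0=0 P2.R1=2
P0.R0=2 P2.R0=1 P2.R1=2
P0.R0=2 P2.R0=2 P2.R1=2

outcome vector order: (P0.R0,P2.R0,P2.R1)
|TSO outcomes| = 9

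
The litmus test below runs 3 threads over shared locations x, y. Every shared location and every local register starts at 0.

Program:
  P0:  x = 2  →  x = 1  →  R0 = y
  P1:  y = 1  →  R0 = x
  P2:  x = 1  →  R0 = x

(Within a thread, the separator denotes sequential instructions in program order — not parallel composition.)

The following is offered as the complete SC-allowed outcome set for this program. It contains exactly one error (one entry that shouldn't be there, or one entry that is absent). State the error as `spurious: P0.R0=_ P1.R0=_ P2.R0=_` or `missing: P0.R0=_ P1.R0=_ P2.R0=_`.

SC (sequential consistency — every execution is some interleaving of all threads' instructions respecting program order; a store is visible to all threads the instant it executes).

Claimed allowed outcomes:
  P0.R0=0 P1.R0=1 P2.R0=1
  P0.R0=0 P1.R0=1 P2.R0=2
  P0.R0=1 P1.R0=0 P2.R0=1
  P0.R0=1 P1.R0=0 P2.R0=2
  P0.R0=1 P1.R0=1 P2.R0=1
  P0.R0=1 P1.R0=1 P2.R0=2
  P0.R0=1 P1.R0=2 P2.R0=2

missing: P0.R0=1 P1.R0=2 P2.R0=1

outcome vector order: (P0.R0,P1.R0,P2.R0)
SC: 8 outcomes — {<0 1 1> <0 1 2> <1 0 1> <1 0 2> <1 1 1> <1 1 2> <1 2 1> <1 2 2>}
SC∖claimed = {<1 2 1>}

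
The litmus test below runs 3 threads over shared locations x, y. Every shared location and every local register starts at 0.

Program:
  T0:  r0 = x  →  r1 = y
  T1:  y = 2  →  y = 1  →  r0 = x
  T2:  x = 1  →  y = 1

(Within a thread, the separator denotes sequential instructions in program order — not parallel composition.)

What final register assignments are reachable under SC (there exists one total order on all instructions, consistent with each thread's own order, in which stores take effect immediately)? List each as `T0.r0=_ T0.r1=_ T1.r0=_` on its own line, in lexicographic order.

outcome vector order: (T0.r0,T0.r1,T1.r0)
|SC outcomes| = 10

T0.r0=0 T0.r1=0 T1.r0=0
T0.r0=0 T0.r1=0 T1.r0=1
T0.r0=0 T0.r1=1 T1.r0=0
T0.r0=0 T0.r1=1 T1.r0=1
T0.r0=0 T0.r1=2 T1.r0=0
T0.r0=0 T0.r1=2 T1.r0=1
T0.r0=1 T0.r1=0 T1.r0=1
T0.r0=1 T0.r1=1 T1.r0=0
T0.r0=1 T0.r1=1 T1.r0=1
T0.r0=1 T0.r1=2 T1.r0=1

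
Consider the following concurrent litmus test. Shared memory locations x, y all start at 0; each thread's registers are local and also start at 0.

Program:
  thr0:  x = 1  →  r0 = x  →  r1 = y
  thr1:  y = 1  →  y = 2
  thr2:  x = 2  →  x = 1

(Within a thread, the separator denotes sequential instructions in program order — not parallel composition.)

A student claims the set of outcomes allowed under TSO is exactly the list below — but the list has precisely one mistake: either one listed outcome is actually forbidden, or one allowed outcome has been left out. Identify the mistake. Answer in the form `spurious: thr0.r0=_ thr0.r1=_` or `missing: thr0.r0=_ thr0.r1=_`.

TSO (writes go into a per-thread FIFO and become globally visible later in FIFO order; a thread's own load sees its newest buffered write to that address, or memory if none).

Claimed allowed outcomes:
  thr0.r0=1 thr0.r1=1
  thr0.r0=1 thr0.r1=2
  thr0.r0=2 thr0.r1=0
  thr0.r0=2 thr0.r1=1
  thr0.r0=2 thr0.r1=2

missing: thr0.r0=1 thr0.r1=0

outcome vector order: (thr0.r0,thr0.r1)
under TSO → 1/0, 1/1, 1/2, 2/0, 2/1, 2/2
TSO∖claimed = {1/0}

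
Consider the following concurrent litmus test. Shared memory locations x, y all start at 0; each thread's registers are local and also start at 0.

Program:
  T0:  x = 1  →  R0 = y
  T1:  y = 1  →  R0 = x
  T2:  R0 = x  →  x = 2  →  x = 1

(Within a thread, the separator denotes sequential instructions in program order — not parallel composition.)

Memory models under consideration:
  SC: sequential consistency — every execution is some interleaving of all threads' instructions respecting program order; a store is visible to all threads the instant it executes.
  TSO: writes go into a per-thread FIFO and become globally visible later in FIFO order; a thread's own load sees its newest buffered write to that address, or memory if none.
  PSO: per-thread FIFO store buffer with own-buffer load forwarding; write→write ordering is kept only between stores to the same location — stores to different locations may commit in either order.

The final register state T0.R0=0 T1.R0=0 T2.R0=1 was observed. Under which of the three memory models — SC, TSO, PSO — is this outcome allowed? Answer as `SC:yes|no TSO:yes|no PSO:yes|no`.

outcome vector order: (T0.R0,T1.R0,T2.R0)
SC (10): <0 1 0> <0 1 1> <0 2 0> <0 2 1> <1 0 0> <1 0 1> <1 1 0> <1 1 1> <1 2 0> <1 2 1>
TSO (12): <0 0 0> <0 0 1> <0 1 0> <0 1 1> <0 2 0> <0 2 1> <1 0 0> <1 0 1> <1 1 0> <1 1 1> <1 2 0> <1 2 1>
PSO (12): <0 0 0> <0 0 1> <0 1 0> <0 1 1> <0 2 0> <0 2 1> <1 0 0> <1 0 1> <1 1 0> <1 1 1> <1 2 0> <1 2 1>
target <0 0 1> ∈ {TSO,PSO}

SC:no TSO:yes PSO:yes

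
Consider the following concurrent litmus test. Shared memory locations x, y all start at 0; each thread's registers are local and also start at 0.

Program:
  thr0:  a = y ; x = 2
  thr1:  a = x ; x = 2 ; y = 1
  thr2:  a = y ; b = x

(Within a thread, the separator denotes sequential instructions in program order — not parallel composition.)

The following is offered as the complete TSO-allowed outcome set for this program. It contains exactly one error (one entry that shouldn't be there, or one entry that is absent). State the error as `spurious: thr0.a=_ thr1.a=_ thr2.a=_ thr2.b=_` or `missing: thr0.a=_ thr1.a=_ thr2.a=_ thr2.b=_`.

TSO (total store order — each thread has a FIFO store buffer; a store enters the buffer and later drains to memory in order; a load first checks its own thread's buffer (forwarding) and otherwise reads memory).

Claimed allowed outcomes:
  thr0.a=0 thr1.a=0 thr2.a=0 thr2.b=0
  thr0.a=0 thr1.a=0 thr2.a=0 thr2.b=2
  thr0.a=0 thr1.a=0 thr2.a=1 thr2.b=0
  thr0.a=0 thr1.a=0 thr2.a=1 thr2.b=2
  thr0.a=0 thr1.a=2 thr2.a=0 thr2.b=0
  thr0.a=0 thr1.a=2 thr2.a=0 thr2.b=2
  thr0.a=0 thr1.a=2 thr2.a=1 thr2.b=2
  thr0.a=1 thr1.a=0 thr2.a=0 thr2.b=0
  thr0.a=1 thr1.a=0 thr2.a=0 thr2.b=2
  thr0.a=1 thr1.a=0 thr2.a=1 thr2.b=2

spurious: thr0.a=0 thr1.a=0 thr2.a=1 thr2.b=0

outcome vector order: (thr0.a,thr1.a,thr2.a,thr2.b)
TSO: 9 outcomes — {(0,0,0,0) (0,0,0,2) (0,0,1,2) (0,2,0,0) (0,2,0,2) (0,2,1,2) (1,0,0,0) (1,0,0,2) (1,0,1,2)}
claimed∖TSO = {(0,0,1,0)}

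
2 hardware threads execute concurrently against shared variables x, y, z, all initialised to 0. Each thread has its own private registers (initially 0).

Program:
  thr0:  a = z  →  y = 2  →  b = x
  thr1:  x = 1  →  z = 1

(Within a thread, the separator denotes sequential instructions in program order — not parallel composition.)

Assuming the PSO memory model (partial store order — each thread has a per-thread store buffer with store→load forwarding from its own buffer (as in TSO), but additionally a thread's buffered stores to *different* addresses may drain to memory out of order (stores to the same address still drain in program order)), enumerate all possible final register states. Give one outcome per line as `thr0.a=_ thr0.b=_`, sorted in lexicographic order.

thr0.a=0 thr0.b=0
thr0.a=0 thr0.b=1
thr0.a=1 thr0.b=0
thr0.a=1 thr0.b=1

outcome vector order: (thr0.a,thr0.b)
|PSO outcomes| = 4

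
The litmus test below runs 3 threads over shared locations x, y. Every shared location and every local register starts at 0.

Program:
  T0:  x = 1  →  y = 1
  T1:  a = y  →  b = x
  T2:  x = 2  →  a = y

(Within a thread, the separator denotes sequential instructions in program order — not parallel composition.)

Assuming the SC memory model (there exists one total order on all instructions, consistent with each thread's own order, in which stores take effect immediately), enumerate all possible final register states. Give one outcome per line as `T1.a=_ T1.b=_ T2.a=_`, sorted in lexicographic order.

T1.a=0 T1.b=0 T2.a=0
T1.a=0 T1.b=0 T2.a=1
T1.a=0 T1.b=1 T2.a=0
T1.a=0 T1.b=1 T2.a=1
T1.a=0 T1.b=2 T2.a=0
T1.a=0 T1.b=2 T2.a=1
T1.a=1 T1.b=1 T2.a=0
T1.a=1 T1.b=1 T2.a=1
T1.a=1 T1.b=2 T2.a=0
T1.a=1 T1.b=2 T2.a=1

outcome vector order: (T1.a,T1.b,T2.a)
|SC outcomes| = 10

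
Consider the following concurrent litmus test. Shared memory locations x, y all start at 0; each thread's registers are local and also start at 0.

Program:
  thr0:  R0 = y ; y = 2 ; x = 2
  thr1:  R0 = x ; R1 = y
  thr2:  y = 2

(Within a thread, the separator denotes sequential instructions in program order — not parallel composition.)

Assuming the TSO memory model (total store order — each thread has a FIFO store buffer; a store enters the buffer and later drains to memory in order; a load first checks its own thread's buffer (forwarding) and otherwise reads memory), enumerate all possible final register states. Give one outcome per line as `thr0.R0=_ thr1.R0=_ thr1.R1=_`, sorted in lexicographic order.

outcome vector order: (thr0.R0,thr1.R0,thr1.R1)
|TSO outcomes| = 6

thr0.R0=0 thr1.R0=0 thr1.R1=0
thr0.R0=0 thr1.R0=0 thr1.R1=2
thr0.R0=0 thr1.R0=2 thr1.R1=2
thr0.R0=2 thr1.R0=0 thr1.R1=0
thr0.R0=2 thr1.R0=0 thr1.R1=2
thr0.R0=2 thr1.R0=2 thr1.R1=2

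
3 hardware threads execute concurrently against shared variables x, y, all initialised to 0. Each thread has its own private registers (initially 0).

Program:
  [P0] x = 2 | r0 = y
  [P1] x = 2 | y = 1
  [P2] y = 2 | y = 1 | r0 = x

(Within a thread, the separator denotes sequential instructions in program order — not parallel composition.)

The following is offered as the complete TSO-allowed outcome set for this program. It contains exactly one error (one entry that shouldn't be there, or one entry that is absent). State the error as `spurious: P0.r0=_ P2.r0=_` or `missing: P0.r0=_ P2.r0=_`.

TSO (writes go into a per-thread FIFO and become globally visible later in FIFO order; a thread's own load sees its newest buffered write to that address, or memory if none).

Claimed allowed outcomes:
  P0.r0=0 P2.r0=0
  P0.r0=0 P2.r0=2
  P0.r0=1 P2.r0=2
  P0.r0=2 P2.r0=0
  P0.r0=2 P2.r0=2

missing: P0.r0=1 P2.r0=0

outcome vector order: (P0.r0,P2.r0)
TSO: 6 outcomes — {00 02 10 12 20 22}
TSO∖claimed = {10}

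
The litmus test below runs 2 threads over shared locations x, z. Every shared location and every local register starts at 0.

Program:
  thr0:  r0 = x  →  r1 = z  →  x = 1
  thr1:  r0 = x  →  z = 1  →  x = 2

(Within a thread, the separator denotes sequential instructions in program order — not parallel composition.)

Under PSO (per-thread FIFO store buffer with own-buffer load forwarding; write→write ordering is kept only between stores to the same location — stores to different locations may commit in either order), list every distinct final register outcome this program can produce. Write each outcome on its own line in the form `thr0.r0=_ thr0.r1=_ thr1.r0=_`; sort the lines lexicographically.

outcome vector order: (thr0.r0,thr0.r1,thr1.r0)
|PSO outcomes| = 5

thr0.r0=0 thr0.r1=0 thr1.r0=0
thr0.r0=0 thr0.r1=0 thr1.r0=1
thr0.r0=0 thr0.r1=1 thr1.r0=0
thr0.r0=2 thr0.r1=0 thr1.r0=0
thr0.r0=2 thr0.r1=1 thr1.r0=0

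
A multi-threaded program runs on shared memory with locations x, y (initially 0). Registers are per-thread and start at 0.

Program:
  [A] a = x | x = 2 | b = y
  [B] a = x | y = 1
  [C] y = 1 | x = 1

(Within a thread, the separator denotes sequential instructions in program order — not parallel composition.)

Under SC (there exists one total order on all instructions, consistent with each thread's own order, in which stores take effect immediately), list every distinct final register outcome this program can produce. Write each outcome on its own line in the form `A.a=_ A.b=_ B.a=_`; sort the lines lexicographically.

A.a=0 A.b=0 B.a=0
A.a=0 A.b=0 B.a=1
A.a=0 A.b=0 B.a=2
A.a=0 A.b=1 B.a=0
A.a=0 A.b=1 B.a=1
A.a=0 A.b=1 B.a=2
A.a=1 A.b=1 B.a=0
A.a=1 A.b=1 B.a=1
A.a=1 A.b=1 B.a=2

outcome vector order: (A.a,A.b,B.a)
|SC outcomes| = 9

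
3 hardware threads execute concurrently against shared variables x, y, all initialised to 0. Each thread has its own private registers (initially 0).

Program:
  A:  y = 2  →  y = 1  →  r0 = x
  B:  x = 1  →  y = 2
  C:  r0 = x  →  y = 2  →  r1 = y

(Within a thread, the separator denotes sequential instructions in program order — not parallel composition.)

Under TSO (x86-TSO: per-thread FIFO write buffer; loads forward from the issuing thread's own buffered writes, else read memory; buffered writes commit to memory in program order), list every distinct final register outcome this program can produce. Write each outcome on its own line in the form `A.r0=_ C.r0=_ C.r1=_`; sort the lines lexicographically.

A.r0=0 C.r0=0 C.r1=1
A.r0=0 C.r0=0 C.r1=2
A.r0=0 C.r0=1 C.r1=1
A.r0=0 C.r0=1 C.r1=2
A.r0=1 C.r0=0 C.r1=1
A.r0=1 C.r0=0 C.r1=2
A.r0=1 C.r0=1 C.r1=1
A.r0=1 C.r0=1 C.r1=2

outcome vector order: (A.r0,C.r0,C.r1)
|TSO outcomes| = 8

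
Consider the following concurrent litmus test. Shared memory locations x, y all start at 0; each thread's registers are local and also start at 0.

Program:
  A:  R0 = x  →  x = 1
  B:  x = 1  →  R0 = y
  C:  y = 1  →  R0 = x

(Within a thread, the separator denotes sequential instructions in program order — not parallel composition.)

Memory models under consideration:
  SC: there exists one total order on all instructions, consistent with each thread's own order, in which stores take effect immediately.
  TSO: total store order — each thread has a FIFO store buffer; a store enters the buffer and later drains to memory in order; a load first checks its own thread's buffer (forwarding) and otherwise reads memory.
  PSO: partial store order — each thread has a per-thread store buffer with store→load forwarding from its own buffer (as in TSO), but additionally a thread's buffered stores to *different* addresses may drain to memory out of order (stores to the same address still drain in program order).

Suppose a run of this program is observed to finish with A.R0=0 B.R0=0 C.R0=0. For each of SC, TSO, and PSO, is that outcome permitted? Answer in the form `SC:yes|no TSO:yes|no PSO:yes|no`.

SC:no TSO:yes PSO:yes

outcome vector order: (A.R0,B.R0,C.R0)
SC (6): <0 0 1>, <0 1 0>, <0 1 1>, <1 0 1>, <1 1 0>, <1 1 1>
TSO (8): <0 0 0>, <0 0 1>, <0 1 0>, <0 1 1>, <1 0 0>, <1 0 1>, <1 1 0>, <1 1 1>
PSO (8): <0 0 0>, <0 0 1>, <0 1 0>, <0 1 1>, <1 0 0>, <1 0 1>, <1 1 0>, <1 1 1>
target <0 0 0> ∈ {TSO,PSO}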